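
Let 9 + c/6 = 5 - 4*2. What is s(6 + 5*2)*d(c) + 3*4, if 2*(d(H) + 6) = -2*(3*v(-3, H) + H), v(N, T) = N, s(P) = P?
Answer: 1212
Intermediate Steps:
c = -72 (c = -54 + 6*(5 - 4*2) = -54 + 6*(5 - 8) = -54 + 6*(-3) = -54 - 18 = -72)
d(H) = 3 - H (d(H) = -6 + (-2*(3*(-3) + H))/2 = -6 + (-2*(-9 + H))/2 = -6 + (18 - 2*H)/2 = -6 + (9 - H) = 3 - H)
s(6 + 5*2)*d(c) + 3*4 = (6 + 5*2)*(3 - 1*(-72)) + 3*4 = (6 + 10)*(3 + 72) + 12 = 16*75 + 12 = 1200 + 12 = 1212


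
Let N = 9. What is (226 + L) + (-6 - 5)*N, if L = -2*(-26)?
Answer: 179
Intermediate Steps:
L = 52
(226 + L) + (-6 - 5)*N = (226 + 52) + (-6 - 5)*9 = 278 - 11*9 = 278 - 99 = 179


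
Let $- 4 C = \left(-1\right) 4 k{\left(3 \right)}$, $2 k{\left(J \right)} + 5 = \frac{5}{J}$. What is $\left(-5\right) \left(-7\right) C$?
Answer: $- \frac{175}{3} \approx -58.333$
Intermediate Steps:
$k{\left(J \right)} = - \frac{5}{2} + \frac{5}{2 J}$ ($k{\left(J \right)} = - \frac{5}{2} + \frac{5 \frac{1}{J}}{2} = - \frac{5}{2} + \frac{5}{2 J}$)
$C = - \frac{5}{3}$ ($C = - \frac{\left(-1\right) 4 \frac{5 \left(1 - 3\right)}{2 \cdot 3}}{4} = - \frac{\left(-4\right) \frac{5}{2} \cdot \frac{1}{3} \left(1 - 3\right)}{4} = - \frac{\left(-4\right) \frac{5}{2} \cdot \frac{1}{3} \left(-2\right)}{4} = - \frac{\left(-4\right) \left(- \frac{5}{3}\right)}{4} = \left(- \frac{1}{4}\right) \frac{20}{3} = - \frac{5}{3} \approx -1.6667$)
$\left(-5\right) \left(-7\right) C = \left(-5\right) \left(-7\right) \left(- \frac{5}{3}\right) = 35 \left(- \frac{5}{3}\right) = - \frac{175}{3}$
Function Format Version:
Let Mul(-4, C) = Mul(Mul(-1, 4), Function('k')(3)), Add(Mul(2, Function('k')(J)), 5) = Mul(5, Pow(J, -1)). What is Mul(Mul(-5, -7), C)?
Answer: Rational(-175, 3) ≈ -58.333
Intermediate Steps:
Function('k')(J) = Add(Rational(-5, 2), Mul(Rational(5, 2), Pow(J, -1))) (Function('k')(J) = Add(Rational(-5, 2), Mul(Rational(1, 2), Mul(5, Pow(J, -1)))) = Add(Rational(-5, 2), Mul(Rational(5, 2), Pow(J, -1))))
C = Rational(-5, 3) (C = Mul(Rational(-1, 4), Mul(Mul(-1, 4), Mul(Rational(5, 2), Pow(3, -1), Add(1, Mul(-1, 3))))) = Mul(Rational(-1, 4), Mul(-4, Mul(Rational(5, 2), Rational(1, 3), Add(1, -3)))) = Mul(Rational(-1, 4), Mul(-4, Mul(Rational(5, 2), Rational(1, 3), -2))) = Mul(Rational(-1, 4), Mul(-4, Rational(-5, 3))) = Mul(Rational(-1, 4), Rational(20, 3)) = Rational(-5, 3) ≈ -1.6667)
Mul(Mul(-5, -7), C) = Mul(Mul(-5, -7), Rational(-5, 3)) = Mul(35, Rational(-5, 3)) = Rational(-175, 3)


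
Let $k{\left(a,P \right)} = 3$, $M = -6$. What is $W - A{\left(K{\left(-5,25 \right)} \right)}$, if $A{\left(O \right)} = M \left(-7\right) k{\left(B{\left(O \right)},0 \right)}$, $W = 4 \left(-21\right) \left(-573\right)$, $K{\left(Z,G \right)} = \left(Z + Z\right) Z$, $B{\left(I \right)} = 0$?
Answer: $48006$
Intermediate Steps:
$K{\left(Z,G \right)} = 2 Z^{2}$ ($K{\left(Z,G \right)} = 2 Z Z = 2 Z^{2}$)
$W = 48132$ ($W = \left(-84\right) \left(-573\right) = 48132$)
$A{\left(O \right)} = 126$ ($A{\left(O \right)} = \left(-6\right) \left(-7\right) 3 = 42 \cdot 3 = 126$)
$W - A{\left(K{\left(-5,25 \right)} \right)} = 48132 - 126 = 48006$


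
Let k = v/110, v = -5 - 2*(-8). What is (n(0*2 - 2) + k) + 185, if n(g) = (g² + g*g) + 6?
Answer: 1991/10 ≈ 199.10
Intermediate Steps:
v = 11 (v = -5 + 16 = 11)
n(g) = 6 + 2*g² (n(g) = (g² + g²) + 6 = 2*g² + 6 = 6 + 2*g²)
k = ⅒ (k = 11/110 = 11*(1/110) = ⅒ ≈ 0.10000)
(n(0*2 - 2) + k) + 185 = ((6 + 2*(0*2 - 2)²) + ⅒) + 185 = ((6 + 2*(0 - 2)²) + ⅒) + 185 = ((6 + 2*(-2)²) + ⅒) + 185 = ((6 + 2*4) + ⅒) + 185 = ((6 + 8) + ⅒) + 185 = (14 + ⅒) + 185 = 141/10 + 185 = 1991/10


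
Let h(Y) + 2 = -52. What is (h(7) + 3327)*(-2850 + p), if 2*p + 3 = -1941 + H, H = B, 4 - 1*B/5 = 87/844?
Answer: -21062052843/1688 ≈ -1.2478e+7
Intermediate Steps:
h(Y) = -54 (h(Y) = -2 - 52 = -54)
B = 16445/844 (B = 20 - 435/844 = 16445/844 ≈ 19.485)
H = 16445/844 ≈ 19.485
p = -1624291/1688 (p = -3/2 + (-1941 + 16445/844)/2 = -3/2 + (½)*(-1621759/844) = -3/2 - 1621759/1688 = -1624291/1688 ≈ -962.26)
(h(7) + 3327)*(-2850 + p) = (-54 + 3327)*(-2850 - 1624291/1688) = 3273*(-6435091/1688) = -21062052843/1688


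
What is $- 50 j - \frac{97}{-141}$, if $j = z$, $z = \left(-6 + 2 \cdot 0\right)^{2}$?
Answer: $- \frac{253703}{141} \approx -1799.3$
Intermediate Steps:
$z = 36$ ($z = \left(-6 + 0\right)^{2} = \left(-6\right)^{2} = 36$)
$j = 36$
$- 50 j - \frac{97}{-141} = \left(-50\right) 36 - \frac{97}{-141} = -1800 - - \frac{97}{141} = -1800 + \frac{97}{141} = - \frac{253703}{141}$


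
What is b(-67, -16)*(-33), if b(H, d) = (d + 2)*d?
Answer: -7392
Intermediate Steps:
b(H, d) = d*(2 + d) (b(H, d) = (2 + d)*d = d*(2 + d))
b(-67, -16)*(-33) = -16*(2 - 16)*(-33) = -16*(-14)*(-33) = 224*(-33) = -7392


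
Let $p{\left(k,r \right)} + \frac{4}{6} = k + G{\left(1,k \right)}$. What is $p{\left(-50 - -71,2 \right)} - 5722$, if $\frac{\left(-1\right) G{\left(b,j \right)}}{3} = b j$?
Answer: $- \frac{17294}{3} \approx -5764.7$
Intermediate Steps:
$G{\left(b,j \right)} = - 3 b j$
$p{\left(k,r \right)} = - \frac{2}{3} - 2 k$ ($p{\left(k,r \right)} = - \frac{2}{3} + \left(k - 3 k\right) = - \frac{2}{3} - 2 k$)
$p{\left(-50 - -71,2 \right)} - 5722 = \left(- \frac{2}{3} - 2 \left(-50 - -71\right)\right) - 5722 = \left(- \frac{2}{3} - 2 \left(-50 + 71\right)\right) - 5722 = \left(- \frac{2}{3} - 42\right) - 5722 = - \frac{128}{3} - 5722 = - \frac{17294}{3}$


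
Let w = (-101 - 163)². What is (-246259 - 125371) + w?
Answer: -301934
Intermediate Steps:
w = 69696 (w = (-264)² = 69696)
(-246259 - 125371) + w = (-246259 - 125371) + 69696 = -371630 + 69696 = -301934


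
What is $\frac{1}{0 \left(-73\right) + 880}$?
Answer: $\frac{1}{880} \approx 0.0011364$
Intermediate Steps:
$\frac{1}{0 \left(-73\right) + 880} = \frac{1}{0 + 880} = \frac{1}{880}$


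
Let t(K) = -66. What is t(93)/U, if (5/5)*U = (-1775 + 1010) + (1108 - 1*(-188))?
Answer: -22/177 ≈ -0.12429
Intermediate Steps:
U = 531 (U = (-1775 + 1010) + (1108 - 1*(-188)) = -765 + (1108 + 188) = -765 + 1296 = 531)
t(93)/U = -66/531 = -66*1/531 = -22/177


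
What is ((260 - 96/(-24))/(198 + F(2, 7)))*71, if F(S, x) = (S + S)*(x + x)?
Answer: 9372/127 ≈ 73.795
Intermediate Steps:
F(S, x) = 4*S*x (F(S, x) = (2*S)*(2*x) = 4*S*x)
((260 - 96/(-24))/(198 + F(2, 7)))*71 = ((260 - 96/(-24))/(198 + 4*2*7))*71 = ((260 - 96*(-1/24))/(198 + 56))*71 = ((260 + 4)/254)*71 = (264*(1/254))*71 = (132/127)*71 = 9372/127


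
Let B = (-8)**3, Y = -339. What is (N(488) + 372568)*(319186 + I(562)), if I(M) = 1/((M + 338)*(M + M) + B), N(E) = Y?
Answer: 9240588772387577/77776 ≈ 1.1881e+11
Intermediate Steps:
N(E) = -339
B = -512
I(M) = 1/(-512 + 2*M*(338 + M)) (I(M) = 1/((M + 338)*(M + M) - 512) = 1/((338 + M)*(2*M) - 512) = 1/(2*M*(338 + M) - 512) = 1/(-512 + 2*M*(338 + M)))
(N(488) + 372568)*(319186 + I(562)) = (-339 + 372568)*(319186 + 1/(2*(-256 + 562**2 + 338*562))) = 372229*(319186 + 1/(2*(-256 + 315844 + 189956))) = 372229*(319186 + (1/2)/505544) = 372229*(319186 + (1/2)*(1/505544)) = 372229*(319186 + 1/1011088) = 372229*(322725134369/1011088) = 9240588772387577/77776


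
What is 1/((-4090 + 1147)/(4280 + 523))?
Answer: -1601/981 ≈ -1.6320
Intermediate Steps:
1/((-4090 + 1147)/(4280 + 523)) = 1/(-2943/4803) = 1/(-2943*1/4803) = 1/(-981/1601) = -1601/981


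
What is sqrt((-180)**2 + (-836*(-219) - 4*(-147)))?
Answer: 6*sqrt(6002) ≈ 464.84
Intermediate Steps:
sqrt((-180)**2 + (-836*(-219) - 4*(-147))) = sqrt(32400 + (183084 + 588)) = sqrt(32400 + 183672) = sqrt(216072) = 6*sqrt(6002)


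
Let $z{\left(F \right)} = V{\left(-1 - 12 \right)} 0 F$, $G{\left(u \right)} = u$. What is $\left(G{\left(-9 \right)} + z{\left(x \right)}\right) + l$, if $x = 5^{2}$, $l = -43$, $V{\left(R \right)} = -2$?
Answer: $-52$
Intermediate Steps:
$x = 25$
$z{\left(F \right)} = 0$ ($z{\left(F \right)} = \left(-2\right) 0 F = 0 F = 0$)
$\left(G{\left(-9 \right)} + z{\left(x \right)}\right) + l = \left(-9 + 0\right) - 43 = -9 - 43 = -52$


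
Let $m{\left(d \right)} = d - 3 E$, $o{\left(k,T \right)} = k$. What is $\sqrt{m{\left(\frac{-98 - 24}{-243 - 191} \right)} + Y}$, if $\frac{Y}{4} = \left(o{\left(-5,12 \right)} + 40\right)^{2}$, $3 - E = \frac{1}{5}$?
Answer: $\frac{\sqrt{5758844735}}{1085} \approx 69.942$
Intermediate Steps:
$E = \frac{14}{5}$ ($E = 3 - \frac{1}{5} = \frac{14}{5} \approx 2.8$)
$Y = 4900$ ($Y = 4 \left(-5 + 40\right)^{2} = 4 \cdot 35^{2} = 4 \cdot 1225 = 4900$)
$m{\left(d \right)} = - \frac{42}{5} + d$ ($m{\left(d \right)} = d - \frac{42}{5} = - \frac{42}{5} + d$)
$\sqrt{m{\left(\frac{-98 - 24}{-243 - 191} \right)} + Y} = \sqrt{\left(- \frac{42}{5} + \frac{-98 - 24}{-243 - 191}\right) + 4900} = \sqrt{\left(- \frac{42}{5} - \frac{122}{-434}\right) + 4900} = \sqrt{\left(- \frac{42}{5} - - \frac{61}{217}\right) + 4900} = \sqrt{\left(- \frac{42}{5} + \frac{61}{217}\right) + 4900} = \sqrt{- \frac{8809}{1085} + 4900} = \sqrt{\frac{5307691}{1085}} = \frac{\sqrt{5758844735}}{1085}$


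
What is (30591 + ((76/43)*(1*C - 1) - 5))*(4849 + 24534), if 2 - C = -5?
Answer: 38657861482/43 ≈ 8.9902e+8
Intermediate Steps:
C = 7 (C = 2 - 1*(-5) = 2 + 5 = 7)
(30591 + ((76/43)*(1*C - 1) - 5))*(4849 + 24534) = (30591 + ((76/43)*(1*7 - 1) - 5))*(4849 + 24534) = (30591 + ((76*(1/43))*(7 - 1) - 5))*29383 = (30591 + ((76/43)*6 - 5))*29383 = (30591 + (456/43 - 5))*29383 = (30591 + 241/43)*29383 = (1315654/43)*29383 = 38657861482/43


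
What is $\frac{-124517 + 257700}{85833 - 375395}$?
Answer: $- \frac{133183}{289562} \approx -0.45995$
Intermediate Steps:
$\frac{-124517 + 257700}{85833 - 375395} = \frac{133183}{-289562} = 133183 \left(- \frac{1}{289562}\right) = - \frac{133183}{289562}$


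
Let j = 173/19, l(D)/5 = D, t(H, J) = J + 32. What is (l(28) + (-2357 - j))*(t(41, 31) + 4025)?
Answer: -172906048/19 ≈ -9.1003e+6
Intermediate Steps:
t(H, J) = 32 + J
l(D) = 5*D
j = 173/19 (j = 173*(1/19) = 173/19 ≈ 9.1053)
(l(28) + (-2357 - j))*(t(41, 31) + 4025) = (5*28 + (-2357 - 1*173/19))*((32 + 31) + 4025) = (140 + (-2357 - 173/19))*(63 + 4025) = (140 - 44956/19)*4088 = -42296/19*4088 = -172906048/19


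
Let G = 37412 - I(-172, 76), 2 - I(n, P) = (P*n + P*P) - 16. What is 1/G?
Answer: 1/30098 ≈ 3.3225e-5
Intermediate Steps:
I(n, P) = 18 - P**2 - P*n (I(n, P) = 2 - ((P*n + P*P) - 16) = 2 - ((P*n + P**2) - 16) = 2 - ((P**2 + P*n) - 16) = 2 - (-16 + P**2 + P*n) = 2 + (16 - P**2 - P*n) = 18 - P**2 - P*n)
G = 30098 (G = 37412 - (18 - 1*76**2 - 1*76*(-172)) = 37412 - (18 - 1*5776 + 13072) = 37412 - (18 - 5776 + 13072) = 37412 - 1*7314 = 37412 - 7314 = 30098)
1/G = 1/30098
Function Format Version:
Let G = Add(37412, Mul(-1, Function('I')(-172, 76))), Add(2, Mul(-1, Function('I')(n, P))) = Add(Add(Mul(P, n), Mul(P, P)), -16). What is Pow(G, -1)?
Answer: Rational(1, 30098) ≈ 3.3225e-5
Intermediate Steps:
Function('I')(n, P) = Add(18, Mul(-1, Pow(P, 2)), Mul(-1, P, n)) (Function('I')(n, P) = Add(2, Mul(-1, Add(Add(Mul(P, n), Mul(P, P)), -16))) = Add(2, Mul(-1, Add(Add(Mul(P, n), Pow(P, 2)), -16))) = Add(2, Mul(-1, Add(Add(Pow(P, 2), Mul(P, n)), -16))) = Add(2, Mul(-1, Add(-16, Pow(P, 2), Mul(P, n)))) = Add(2, Add(16, Mul(-1, Pow(P, 2)), Mul(-1, P, n))) = Add(18, Mul(-1, Pow(P, 2)), Mul(-1, P, n)))
G = 30098 (G = Add(37412, Mul(-1, Add(18, Mul(-1, Pow(76, 2)), Mul(-1, 76, -172)))) = Add(37412, Mul(-1, Add(18, Mul(-1, 5776), 13072))) = Add(37412, Mul(-1, Add(18, -5776, 13072))) = Add(37412, Mul(-1, 7314)) = Add(37412, -7314) = 30098)
Pow(G, -1) = Pow(30098, -1) = Rational(1, 30098)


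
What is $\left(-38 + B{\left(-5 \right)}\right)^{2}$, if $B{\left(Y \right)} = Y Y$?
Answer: $169$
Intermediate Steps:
$B{\left(Y \right)} = Y^{2}$
$\left(-38 + B{\left(-5 \right)}\right)^{2} = \left(-38 + \left(-5\right)^{2}\right)^{2} = \left(-38 + 25\right)^{2} = \left(-13\right)^{2} = 169$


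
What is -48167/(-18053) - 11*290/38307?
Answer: 255363457/98793753 ≈ 2.5848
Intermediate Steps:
-48167/(-18053) - 11*290/38307 = -48167*(-1/18053) - 3190*1/38307 = 6881/2579 - 3190/38307 = 255363457/98793753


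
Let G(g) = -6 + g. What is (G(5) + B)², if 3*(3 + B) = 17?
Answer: 25/9 ≈ 2.7778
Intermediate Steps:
B = 8/3 (B = -3 + (⅓)*17 = -3 + 17/3 = 8/3 ≈ 2.6667)
(G(5) + B)² = ((-6 + 5) + 8/3)² = (-1 + 8/3)² = (5/3)² = 25/9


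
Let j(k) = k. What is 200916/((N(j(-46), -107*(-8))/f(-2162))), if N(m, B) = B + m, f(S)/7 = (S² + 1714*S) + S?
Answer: 25169930492/15 ≈ 1.6780e+9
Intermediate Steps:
f(S) = 7*S² + 12005*S (f(S) = 7*((S² + 1714*S) + S) = 7*(S² + 1715*S) = 7*S² + 12005*S)
200916/((N(j(-46), -107*(-8))/f(-2162))) = 200916/(((-107*(-8) - 46)/((7*(-2162)*(1715 - 2162))))) = 200916/(((856 - 46)/((7*(-2162)*(-447))))) = 200916/((810/6764898)) = 200916/((810*(1/6764898))) = 200916/(135/1127483) = 200916*(1127483/135) = 25169930492/15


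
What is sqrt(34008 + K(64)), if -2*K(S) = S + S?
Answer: 2*sqrt(8486) ≈ 184.24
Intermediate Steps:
K(S) = -S (K(S) = -(S + S)/2 = -S)
sqrt(34008 + K(64)) = sqrt(34008 - 1*64) = sqrt(34008 - 64) = sqrt(33944) = 2*sqrt(8486)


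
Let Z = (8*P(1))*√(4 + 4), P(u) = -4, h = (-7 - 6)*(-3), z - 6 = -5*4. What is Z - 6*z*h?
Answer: 3276 - 64*√2 ≈ 3185.5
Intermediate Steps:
z = -14 (z = 6 - 5*4 = 6 - 20 = -14)
h = 39 (h = -13*(-3) = 39)
Z = -64*√2 (Z = (8*(-4))*√(4 + 4) = -64*√2 ≈ -90.510)
Z - 6*z*h = -64*√2 - 6*(-14)*39 = -64*√2 - (-84)*39 = -64*√2 - 1*(-3276) = -64*√2 + 3276 = 3276 - 64*√2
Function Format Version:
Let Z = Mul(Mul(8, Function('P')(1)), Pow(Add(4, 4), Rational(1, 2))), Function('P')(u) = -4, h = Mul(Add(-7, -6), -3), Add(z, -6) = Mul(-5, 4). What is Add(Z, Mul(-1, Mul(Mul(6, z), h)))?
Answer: Add(3276, Mul(-64, Pow(2, Rational(1, 2)))) ≈ 3185.5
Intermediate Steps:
z = -14 (z = Add(6, Mul(-5, 4)) = Add(6, -20) = -14)
h = 39 (h = Mul(-13, -3) = 39)
Z = Mul(-64, Pow(2, Rational(1, 2))) (Z = Mul(Mul(8, -4), Pow(Add(4, 4), Rational(1, 2))) = Mul(-32, Pow(8, Rational(1, 2))) = Mul(-32, Mul(2, Pow(2, Rational(1, 2)))) = Mul(-64, Pow(2, Rational(1, 2))) ≈ -90.510)
Add(Z, Mul(-1, Mul(Mul(6, z), h))) = Add(Mul(-64, Pow(2, Rational(1, 2))), Mul(-1, Mul(Mul(6, -14), 39))) = Add(Mul(-64, Pow(2, Rational(1, 2))), Mul(-1, Mul(-84, 39))) = Add(Mul(-64, Pow(2, Rational(1, 2))), Mul(-1, -3276)) = Add(Mul(-64, Pow(2, Rational(1, 2))), 3276) = Add(3276, Mul(-64, Pow(2, Rational(1, 2))))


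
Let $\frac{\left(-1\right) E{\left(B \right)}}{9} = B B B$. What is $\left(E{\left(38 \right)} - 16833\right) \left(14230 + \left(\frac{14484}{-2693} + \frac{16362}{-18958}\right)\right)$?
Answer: $- \frac{185422720273808421}{25526947} \approx -7.2638 \cdot 10^{9}$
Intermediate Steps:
$E{\left(B \right)} = - 9 B^{3}$ ($E{\left(B \right)} = - 9 B B B = - 9 B^{2} B = - 9 B^{3}$)
$\left(E{\left(38 \right)} - 16833\right) \left(14230 + \left(\frac{14484}{-2693} + \frac{16362}{-18958}\right)\right) = \left(- 9 \cdot 38^{3} - 16833\right) \left(14230 + \left(\frac{14484}{-2693} + \frac{16362}{-18958}\right)\right) = \left(\left(-9\right) 54872 - 16833\right) \left(14230 + \left(14484 \left(- \frac{1}{2693}\right) + 16362 \left(- \frac{1}{18958}\right)\right)\right) = \left(-493848 - 16833\right) \left(14230 - \frac{159325269}{25526947}\right) = - 510681 \left(14230 - \frac{159325269}{25526947}\right) = \left(-510681\right) \frac{363089130541}{25526947} = - \frac{185422720273808421}{25526947}$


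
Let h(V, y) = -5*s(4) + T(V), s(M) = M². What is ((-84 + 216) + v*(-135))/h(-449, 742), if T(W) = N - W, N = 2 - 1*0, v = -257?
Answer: 34827/371 ≈ 93.873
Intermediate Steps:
N = 2 (N = 2 + 0 = 2)
T(W) = 2 - W
h(V, y) = -78 - V (h(V, y) = -5*4² + (2 - V) = -5*16 + (2 - V) = -80 + (2 - V) = -78 - V)
((-84 + 216) + v*(-135))/h(-449, 742) = ((-84 + 216) - 257*(-135))/(-78 - 1*(-449)) = (132 + 34695)/(-78 + 449) = 34827/371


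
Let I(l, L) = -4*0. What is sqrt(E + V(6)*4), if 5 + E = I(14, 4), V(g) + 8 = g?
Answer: I*sqrt(13) ≈ 3.6056*I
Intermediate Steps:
V(g) = -8 + g
I(l, L) = 0
E = -5 (E = -5 + 0 = -5)
sqrt(E + V(6)*4) = sqrt(-5 + (-8 + 6)*4) = sqrt(-5 - 2*4) = sqrt(-5 - 8) = sqrt(-13) = I*sqrt(13)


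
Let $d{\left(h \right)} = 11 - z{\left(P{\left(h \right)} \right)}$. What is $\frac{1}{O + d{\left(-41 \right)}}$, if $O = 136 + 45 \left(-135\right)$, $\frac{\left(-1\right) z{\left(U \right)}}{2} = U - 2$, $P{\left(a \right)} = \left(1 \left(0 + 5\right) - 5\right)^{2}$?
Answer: $- \frac{1}{5932} \approx -0.00016858$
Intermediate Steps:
$P{\left(a \right)} = 0$ ($P{\left(a \right)} = \left(1 \cdot 5 - 5\right)^{2} = \left(5 - 5\right)^{2} = 0^{2} = 0$)
$z{\left(U \right)} = 4 - 2 U$ ($z{\left(U \right)} = - 2 \left(U - 2\right) = - 2 \left(-2 + U\right) = 4 - 2 U$)
$O = -5939$ ($O = 136 - 6075 = -5939$)
$d{\left(h \right)} = 7$ ($d{\left(h \right)} = 11 - \left(4 - 0\right) = 11 - \left(4 + 0\right) = 11 - 4 = 7$)
$\frac{1}{O + d{\left(-41 \right)}} = \frac{1}{-5939 + 7} = \frac{1}{-5932} = - \frac{1}{5932}$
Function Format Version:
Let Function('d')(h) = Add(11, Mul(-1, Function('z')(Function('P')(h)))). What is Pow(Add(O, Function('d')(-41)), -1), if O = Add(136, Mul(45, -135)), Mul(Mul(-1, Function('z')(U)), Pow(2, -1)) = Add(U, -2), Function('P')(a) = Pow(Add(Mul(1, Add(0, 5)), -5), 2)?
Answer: Rational(-1, 5932) ≈ -0.00016858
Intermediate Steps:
Function('P')(a) = 0 (Function('P')(a) = Pow(Add(Mul(1, 5), -5), 2) = Pow(Add(5, -5), 2) = Pow(0, 2) = 0)
Function('z')(U) = Add(4, Mul(-2, U)) (Function('z')(U) = Mul(-2, Add(U, -2)) = Mul(-2, Add(-2, U)) = Add(4, Mul(-2, U)))
O = -5939 (O = Add(136, -6075) = -5939)
Function('d')(h) = 7 (Function('d')(h) = Add(11, Mul(-1, Add(4, Mul(-2, 0)))) = Add(11, Mul(-1, Add(4, 0))) = Add(11, Mul(-1, 4)) = Add(11, -4) = 7)
Pow(Add(O, Function('d')(-41)), -1) = Pow(Add(-5939, 7), -1) = Pow(-5932, -1) = Rational(-1, 5932)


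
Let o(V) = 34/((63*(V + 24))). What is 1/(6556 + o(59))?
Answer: 5229/34281358 ≈ 0.00015253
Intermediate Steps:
o(V) = 34/(1512 + 63*V) (o(V) = 34/((63*(24 + V))) = 34/(1512 + 63*V))
1/(6556 + o(59)) = 1/(6556 + 34/(63*(24 + 59))) = 1/(6556 + (34/63)/83) = 1/(6556 + (34/63)*(1/83)) = 1/(6556 + 34/5229) = 1/(34281358/5229) = 5229/34281358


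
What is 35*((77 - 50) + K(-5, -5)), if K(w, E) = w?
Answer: 770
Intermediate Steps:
35*((77 - 50) + K(-5, -5)) = 35*((77 - 50) - 5) = 35*(27 - 5) = 35*22 = 770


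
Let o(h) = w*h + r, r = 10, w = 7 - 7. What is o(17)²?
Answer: 100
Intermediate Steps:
w = 0
o(h) = 10 (o(h) = 0*h + 10 = 0 + 10 = 10)
o(17)² = 10² = 100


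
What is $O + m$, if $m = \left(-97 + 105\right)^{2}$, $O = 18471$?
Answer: $18535$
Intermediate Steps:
$m = 64$ ($m = 8^{2} = 64$)
$O + m = 18471 + 64 = 18535$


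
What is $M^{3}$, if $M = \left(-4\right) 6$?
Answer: $-13824$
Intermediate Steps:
$M = -24$
$M^{3} = \left(-24\right)^{3} = -13824$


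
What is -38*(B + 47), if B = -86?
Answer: 1482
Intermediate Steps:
-38*(B + 47) = -38*(-86 + 47) = -38*(-39) = 1482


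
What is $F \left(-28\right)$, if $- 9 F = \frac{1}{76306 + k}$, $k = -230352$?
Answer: $- \frac{14}{693207} \approx -2.0196 \cdot 10^{-5}$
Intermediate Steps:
$F = \frac{1}{1386414}$ ($F = - \frac{1}{9 \left(76306 - 230352\right)} = - \frac{1}{9 \left(-154046\right)} = \left(- \frac{1}{9}\right) \left(- \frac{1}{154046}\right) = \frac{1}{1386414} \approx 7.2129 \cdot 10^{-7}$)
$F \left(-28\right) = \frac{1}{1386414} \left(-28\right) = - \frac{14}{693207}$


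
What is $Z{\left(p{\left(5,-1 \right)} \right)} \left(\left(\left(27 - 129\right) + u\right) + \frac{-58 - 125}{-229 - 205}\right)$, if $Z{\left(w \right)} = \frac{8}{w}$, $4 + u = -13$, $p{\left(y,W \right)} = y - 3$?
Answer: $- \frac{102926}{217} \approx -474.31$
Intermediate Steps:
$p{\left(y,W \right)} = -3 + y$ ($p{\left(y,W \right)} = y - 3 = -3 + y$)
$u = -17$ ($u = -4 - 13 = -17$)
$Z{\left(p{\left(5,-1 \right)} \right)} \left(\left(\left(27 - 129\right) + u\right) + \frac{-58 - 125}{-229 - 205}\right) = \frac{8}{-3 + 5} \left(\left(\left(27 - 129\right) - 17\right) + \frac{-58 - 125}{-229 - 205}\right) = \frac{8}{2} \left(\left(-102 - 17\right) - \frac{183}{-434}\right) = 8 \cdot \frac{1}{2} \left(-119 - - \frac{183}{434}\right) = 4 \left(-119 + \frac{183}{434}\right) = 4 \left(- \frac{51463}{434}\right) = - \frac{102926}{217}$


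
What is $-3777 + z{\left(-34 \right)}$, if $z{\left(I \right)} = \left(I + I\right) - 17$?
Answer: $-3862$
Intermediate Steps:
$z{\left(I \right)} = -17 + 2 I$ ($z{\left(I \right)} = 2 I - 17 = -17 + 2 I$)
$-3777 + z{\left(-34 \right)} = -3777 + \left(-17 + 2 \left(-34\right)\right) = -3777 - 85 = -3862$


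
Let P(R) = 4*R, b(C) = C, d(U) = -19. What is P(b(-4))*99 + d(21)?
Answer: -1603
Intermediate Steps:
P(b(-4))*99 + d(21) = (4*(-4))*99 - 19 = -16*99 - 19 = -1584 - 19 = -1603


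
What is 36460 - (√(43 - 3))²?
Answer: 36420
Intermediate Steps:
36460 - (√(43 - 3))² = 36460 - (√40)² = 36460 - (2*√10)² = 36460 - 1*40 = 36460 - 40 = 36420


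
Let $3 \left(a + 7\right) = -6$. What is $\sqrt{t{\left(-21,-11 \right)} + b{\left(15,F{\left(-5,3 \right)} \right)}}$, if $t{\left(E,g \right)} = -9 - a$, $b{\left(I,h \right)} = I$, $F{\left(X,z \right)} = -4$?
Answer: $\sqrt{15} \approx 3.873$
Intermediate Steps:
$a = -9$ ($a = -7 + \frac{1}{3} \left(-6\right) = -7 - 2 = -9$)
$t{\left(E,g \right)} = 0$ ($t{\left(E,g \right)} = -9 - -9 = -9 + 9 = 0$)
$\sqrt{t{\left(-21,-11 \right)} + b{\left(15,F{\left(-5,3 \right)} \right)}} = \sqrt{0 + 15} = \sqrt{15}$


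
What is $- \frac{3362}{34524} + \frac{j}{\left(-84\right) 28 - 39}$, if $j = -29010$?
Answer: $\frac{165583783}{13757814} \approx 12.036$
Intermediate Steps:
$- \frac{3362}{34524} + \frac{j}{\left(-84\right) 28 - 39} = - \frac{3362}{34524} - \frac{29010}{\left(-84\right) 28 - 39} = \left(-3362\right) \frac{1}{34524} - \frac{29010}{-2352 - 39} = - \frac{1681}{17262} - \frac{29010}{-2391} = - \frac{1681}{17262} - - \frac{9670}{797} = - \frac{1681}{17262} + \frac{9670}{797} = \frac{165583783}{13757814}$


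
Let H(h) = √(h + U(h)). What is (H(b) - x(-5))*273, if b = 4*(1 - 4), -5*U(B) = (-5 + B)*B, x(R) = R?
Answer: 1365 + 546*I*√330/5 ≈ 1365.0 + 1983.7*I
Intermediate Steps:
U(B) = -B*(-5 + B)/5 (U(B) = -(-5 + B)*B/5 = -B*(-5 + B)/5)
b = -12 (b = 4*(-3) = -12)
H(h) = √(h + h*(5 - h)/5)
(H(b) - x(-5))*273 = (√5*√(-12*(10 - 1*(-12)))/5 - 1*(-5))*273 = (√5*√(-12*(10 + 12))/5 + 5)*273 = (√5*√(-12*22)/5 + 5)*273 = (√5*√(-264)/5 + 5)*273 = (√5*(2*I*√66)/5 + 5)*273 = (2*I*√330/5 + 5)*273 = (5 + 2*I*√330/5)*273 = 1365 + 546*I*√330/5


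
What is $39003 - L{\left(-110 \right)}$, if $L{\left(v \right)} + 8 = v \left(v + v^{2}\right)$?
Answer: $1357911$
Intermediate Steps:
$L{\left(v \right)} = -8 + v \left(v + v^{2}\right)$
$39003 - L{\left(-110 \right)} = 39003 - \left(-8 + \left(-110\right)^{2} + \left(-110\right)^{3}\right) = 39003 - \left(-8 + 12100 - 1331000\right) = 39003 - -1318908 = 39003 + 1318908 = 1357911$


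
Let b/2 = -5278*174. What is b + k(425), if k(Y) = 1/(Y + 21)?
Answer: -819187823/446 ≈ -1.8367e+6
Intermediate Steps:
b = -1836744 (b = 2*(-5278*174) = 2*(-918372) = -1836744)
k(Y) = 1/(21 + Y)
b + k(425) = -1836744 + 1/(21 + 425) = -1836744 + 1/446 = -819187823/446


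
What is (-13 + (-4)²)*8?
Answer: 24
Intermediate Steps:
(-13 + (-4)²)*8 = (-13 + 16)*8 = 3*8 = 24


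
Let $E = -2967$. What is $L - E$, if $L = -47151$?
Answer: $-44184$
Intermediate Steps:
$L - E = -47151 - -2967 = -47151 + 2967 = -44184$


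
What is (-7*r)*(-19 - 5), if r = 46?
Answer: 7728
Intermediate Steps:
(-7*r)*(-19 - 5) = (-7*46)*(-19 - 5) = -322*(-24) = 7728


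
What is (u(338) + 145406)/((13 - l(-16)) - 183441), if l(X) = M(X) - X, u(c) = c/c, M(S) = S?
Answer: -145407/183428 ≈ -0.79272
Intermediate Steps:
u(c) = 1
l(X) = 0 (l(X) = X - X = 0)
(u(338) + 145406)/((13 - l(-16)) - 183441) = (1 + 145406)/((13 - 1*0) - 183441) = 145407/((13 + 0) - 183441) = 145407/(13 - 183441) = 145407/(-183428) = 145407*(-1/183428) = -145407/183428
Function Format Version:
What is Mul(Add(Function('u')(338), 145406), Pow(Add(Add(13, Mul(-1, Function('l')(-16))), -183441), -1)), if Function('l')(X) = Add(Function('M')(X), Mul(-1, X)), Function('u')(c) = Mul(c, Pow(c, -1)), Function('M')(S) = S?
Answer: Rational(-145407, 183428) ≈ -0.79272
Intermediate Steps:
Function('u')(c) = 1
Function('l')(X) = 0 (Function('l')(X) = Add(X, Mul(-1, X)) = 0)
Mul(Add(Function('u')(338), 145406), Pow(Add(Add(13, Mul(-1, Function('l')(-16))), -183441), -1)) = Mul(Add(1, 145406), Pow(Add(Add(13, Mul(-1, 0)), -183441), -1)) = Mul(145407, Pow(Add(Add(13, 0), -183441), -1)) = Mul(145407, Pow(Add(13, -183441), -1)) = Mul(145407, Pow(-183428, -1)) = Mul(145407, Rational(-1, 183428)) = Rational(-145407, 183428)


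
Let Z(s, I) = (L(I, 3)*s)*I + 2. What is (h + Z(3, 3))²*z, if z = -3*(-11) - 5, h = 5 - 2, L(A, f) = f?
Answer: 28672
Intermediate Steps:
Z(s, I) = 2 + 3*I*s (Z(s, I) = (3*s)*I + 2 = 3*I*s + 2 = 2 + 3*I*s)
h = 3
z = 28 (z = 33 - 5 = 28)
(h + Z(3, 3))²*z = (3 + (2 + 3*3*3))²*28 = (3 + (2 + 27))²*28 = (3 + 29)²*28 = 32²*28 = 1024*28 = 28672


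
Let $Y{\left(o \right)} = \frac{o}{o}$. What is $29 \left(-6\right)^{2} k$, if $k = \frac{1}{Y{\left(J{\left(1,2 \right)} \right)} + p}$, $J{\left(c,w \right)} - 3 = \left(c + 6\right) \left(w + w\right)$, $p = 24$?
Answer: $\frac{1044}{25} \approx 41.76$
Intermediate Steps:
$J{\left(c,w \right)} = 3 + 2 w \left(6 + c\right)$ ($J{\left(c,w \right)} = 3 + \left(c + 6\right) \left(w + w\right) = 3 + \left(6 + c\right) 2 w = 3 + 2 w \left(6 + c\right)$)
$Y{\left(o \right)} = 1$
$k = \frac{1}{25}$ ($k = \frac{1}{1 + 24} = \frac{1}{25} \approx 0.04$)
$29 \left(-6\right)^{2} k = 29 \left(-6\right)^{2} \cdot \frac{1}{25} = 29 \cdot 36 \cdot \frac{1}{25} = 1044 \cdot \frac{1}{25} = \frac{1044}{25}$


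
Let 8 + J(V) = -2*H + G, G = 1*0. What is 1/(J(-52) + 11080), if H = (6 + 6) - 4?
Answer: 1/11056 ≈ 9.0449e-5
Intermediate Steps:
G = 0
H = 8 (H = 12 - 4 = 8)
J(V) = -24 (J(V) = -8 + (-2*8 + 0) = -8 + (-16 + 0) = -8 - 16 = -24)
1/(J(-52) + 11080) = 1/(-24 + 11080) = 1/11056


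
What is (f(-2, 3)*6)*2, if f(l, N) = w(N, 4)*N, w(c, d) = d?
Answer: 144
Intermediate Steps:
f(l, N) = 4*N
(f(-2, 3)*6)*2 = ((4*3)*6)*2 = (12*6)*2 = 72*2 = 144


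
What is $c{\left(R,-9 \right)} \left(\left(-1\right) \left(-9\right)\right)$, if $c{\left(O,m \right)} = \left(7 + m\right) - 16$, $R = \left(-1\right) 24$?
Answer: $-162$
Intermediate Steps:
$R = -24$
$c{\left(O,m \right)} = -9 + m$
$c{\left(R,-9 \right)} \left(\left(-1\right) \left(-9\right)\right) = \left(-9 - 9\right) \left(\left(-1\right) \left(-9\right)\right) = \left(-18\right) 9 = -162$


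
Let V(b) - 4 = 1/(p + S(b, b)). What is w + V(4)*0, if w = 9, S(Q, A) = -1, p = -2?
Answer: 9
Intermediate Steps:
V(b) = 11/3 (V(b) = 4 + 1/(-2 - 1) = 4 + 1/(-3) = 4 - ⅓ = 11/3)
w + V(4)*0 = 9 + (11/3)*0 = 9 + 0 = 9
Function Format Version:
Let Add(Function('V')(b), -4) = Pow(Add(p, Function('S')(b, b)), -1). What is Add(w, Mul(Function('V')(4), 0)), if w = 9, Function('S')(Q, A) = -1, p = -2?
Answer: 9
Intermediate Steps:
Function('V')(b) = Rational(11, 3) (Function('V')(b) = Add(4, Pow(Add(-2, -1), -1)) = Add(4, Pow(-3, -1)) = Add(4, Rational(-1, 3)) = Rational(11, 3))
Add(w, Mul(Function('V')(4), 0)) = Add(9, Mul(Rational(11, 3), 0)) = Add(9, 0) = 9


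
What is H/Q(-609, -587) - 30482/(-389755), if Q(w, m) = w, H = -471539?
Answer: 183803246483/237360795 ≈ 774.36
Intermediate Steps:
H/Q(-609, -587) - 30482/(-389755) = -471539/(-609) - 30482/(-389755) = -471539*(-1/609) - 30482*(-1/389755) = 471539/609 + 30482/389755 = 183803246483/237360795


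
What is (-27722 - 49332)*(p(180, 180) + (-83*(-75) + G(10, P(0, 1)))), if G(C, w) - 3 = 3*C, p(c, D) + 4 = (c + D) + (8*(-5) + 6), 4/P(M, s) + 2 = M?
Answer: -507015320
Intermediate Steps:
P(M, s) = 4/(-2 + M)
p(c, D) = -38 + D + c (p(c, D) = -4 + ((c + D) + (8*(-5) + 6)) = -4 + ((D + c) + (-40 + 6)) = -4 + ((D + c) - 34) = -4 + (-34 + D + c) = -38 + D + c)
G(C, w) = 3 + 3*C
(-27722 - 49332)*(p(180, 180) + (-83*(-75) + G(10, P(0, 1)))) = (-27722 - 49332)*((-38 + 180 + 180) + (-83*(-75) + (3 + 3*10))) = -77054*(322 + (6225 + (3 + 30))) = -77054*(322 + (6225 + 33)) = -77054*(322 + 6258) = -77054*6580 = -507015320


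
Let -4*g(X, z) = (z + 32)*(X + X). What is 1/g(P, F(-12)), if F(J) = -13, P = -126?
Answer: 1/1197 ≈ 0.00083542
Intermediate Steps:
g(X, z) = -X*(32 + z)/2 (g(X, z) = -(z + 32)*(X + X)/4 = -(32 + z)*2*X/4 = -X*(32 + z)/2)
1/g(P, F(-12)) = 1/(-1/2*(-126)*(32 - 13)) = 1/(-1/2*(-126)*19) = 1/1197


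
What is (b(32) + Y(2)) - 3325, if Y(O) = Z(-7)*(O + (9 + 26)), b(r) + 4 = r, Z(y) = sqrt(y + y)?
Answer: -3297 + 37*I*sqrt(14) ≈ -3297.0 + 138.44*I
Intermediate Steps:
Z(y) = sqrt(2)*sqrt(y) (Z(y) = sqrt(2*y) = sqrt(2)*sqrt(y))
b(r) = -4 + r
Y(O) = I*sqrt(14)*(35 + O) (Y(O) = (sqrt(2)*sqrt(-7))*(O + (9 + 26)) = (sqrt(2)*(I*sqrt(7)))*(O + 35) = (I*sqrt(14))*(35 + O) = I*sqrt(14)*(35 + O))
(b(32) + Y(2)) - 3325 = ((-4 + 32) + I*sqrt(14)*(35 + 2)) - 3325 = (28 + I*sqrt(14)*37) - 3325 = (28 + 37*I*sqrt(14)) - 3325 = -3297 + 37*I*sqrt(14)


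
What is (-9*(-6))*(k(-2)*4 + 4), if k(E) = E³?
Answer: -1512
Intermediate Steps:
(-9*(-6))*(k(-2)*4 + 4) = (-9*(-6))*((-2)³*4 + 4) = 54*(-8*4 + 4) = 54*(-32 + 4) = 54*(-28) = -1512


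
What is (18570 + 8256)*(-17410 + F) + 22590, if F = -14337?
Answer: -851622432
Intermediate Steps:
(18570 + 8256)*(-17410 + F) + 22590 = (18570 + 8256)*(-17410 - 14337) + 22590 = 26826*(-31747) + 22590 = -851645022 + 22590 = -851622432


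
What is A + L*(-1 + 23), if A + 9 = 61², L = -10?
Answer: 3492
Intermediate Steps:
A = 3712 (A = -9 + 61² = -9 + 3721 = 3712)
A + L*(-1 + 23) = 3712 - 10*(-1 + 23) = 3712 - 10*22 = 3712 - 220 = 3492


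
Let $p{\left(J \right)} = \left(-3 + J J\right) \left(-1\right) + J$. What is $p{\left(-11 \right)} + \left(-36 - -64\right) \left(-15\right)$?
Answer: $-549$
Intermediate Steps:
$p{\left(J \right)} = 3 + J - J^{2}$ ($p{\left(J \right)} = \left(-3 + J^{2}\right) \left(-1\right) + J = \left(3 - J^{2}\right) + J = 3 + J - J^{2}$)
$p{\left(-11 \right)} + \left(-36 - -64\right) \left(-15\right) = \left(3 - 11 - \left(-11\right)^{2}\right) + \left(-36 - -64\right) \left(-15\right) = \left(3 - 11 - 121\right) + \left(-36 + 64\right) \left(-15\right) = \left(3 - 11 - 121\right) + 28 \left(-15\right) = -129 - 420 = -549$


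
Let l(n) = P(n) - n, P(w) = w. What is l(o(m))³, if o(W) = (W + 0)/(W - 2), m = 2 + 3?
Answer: 0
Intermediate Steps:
m = 5
o(W) = W/(-2 + W)
l(n) = 0 (l(n) = n - n = 0)
l(o(m))³ = 0³ = 0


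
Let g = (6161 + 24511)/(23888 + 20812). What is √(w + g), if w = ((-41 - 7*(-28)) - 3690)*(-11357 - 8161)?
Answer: √38294577434094/745 ≈ 8306.4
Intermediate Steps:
w = 68996130 (w = ((-41 + 196) - 3690)*(-19518) = (155 - 3690)*(-19518) = -3535*(-19518) = 68996130)
g = 2556/3725 (g = 30672/44700 = 30672*(1/44700) = 2556/3725 ≈ 0.68617)
√(w + g) = √(68996130 + 2556/3725) = √(257010586806/3725) = √38294577434094/745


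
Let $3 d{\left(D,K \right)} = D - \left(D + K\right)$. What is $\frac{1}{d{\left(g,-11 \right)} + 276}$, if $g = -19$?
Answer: $\frac{3}{839} \approx 0.0035757$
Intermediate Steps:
$d{\left(D,K \right)} = - \frac{K}{3}$ ($d{\left(D,K \right)} = \frac{D - \left(D + K\right)}{3} = \frac{\left(-1\right) K}{3} = - \frac{K}{3}$)
$\frac{1}{d{\left(g,-11 \right)} + 276} = \frac{1}{\left(- \frac{1}{3}\right) \left(-11\right) + 276} = \frac{1}{\frac{11}{3} + 276} = \frac{1}{\frac{839}{3}} = \frac{3}{839}$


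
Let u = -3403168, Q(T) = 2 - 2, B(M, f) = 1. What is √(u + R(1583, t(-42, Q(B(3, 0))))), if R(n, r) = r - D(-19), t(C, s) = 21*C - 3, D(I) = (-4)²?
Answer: 47*I*√1541 ≈ 1845.0*I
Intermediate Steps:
Q(T) = 0
D(I) = 16
t(C, s) = -3 + 21*C
R(n, r) = -16 + r (R(n, r) = r - 1*16 = r - 16 = -16 + r)
√(u + R(1583, t(-42, Q(B(3, 0))))) = √(-3403168 + (-16 + (-3 + 21*(-42)))) = √(-3403168 + (-16 + (-3 - 882))) = √(-3403168 + (-16 - 885)) = √(-3403168 - 901) = √(-3404069) = 47*I*√1541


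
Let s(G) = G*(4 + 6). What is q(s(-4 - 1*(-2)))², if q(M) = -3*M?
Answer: 3600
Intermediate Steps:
s(G) = 10*G (s(G) = G*10 = 10*G)
q(s(-4 - 1*(-2)))² = (-30*(-4 - 1*(-2)))² = (-30*(-4 + 2))² = (-30*(-2))² = (-3*(-20))² = 60² = 3600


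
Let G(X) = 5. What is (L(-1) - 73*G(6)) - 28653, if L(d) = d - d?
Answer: -29018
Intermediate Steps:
L(d) = 0
(L(-1) - 73*G(6)) - 28653 = (0 - 73*5) - 28653 = (0 - 365) - 28653 = -365 - 28653 = -29018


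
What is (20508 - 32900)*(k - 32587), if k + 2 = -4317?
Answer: 457339152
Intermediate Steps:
k = -4319 (k = -2 - 4317 = -4319)
(20508 - 32900)*(k - 32587) = (20508 - 32900)*(-4319 - 32587) = -12392*(-36906) = 457339152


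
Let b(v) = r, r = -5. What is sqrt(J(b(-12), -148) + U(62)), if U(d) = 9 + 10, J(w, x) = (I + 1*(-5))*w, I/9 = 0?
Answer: 2*sqrt(11) ≈ 6.6332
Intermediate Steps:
I = 0 (I = 9*0 = 0)
b(v) = -5
J(w, x) = -5*w (J(w, x) = (0 + 1*(-5))*w = (0 - 5)*w = -5*w)
U(d) = 19
sqrt(J(b(-12), -148) + U(62)) = sqrt(-5*(-5) + 19) = sqrt(25 + 19) = sqrt(44) = 2*sqrt(11)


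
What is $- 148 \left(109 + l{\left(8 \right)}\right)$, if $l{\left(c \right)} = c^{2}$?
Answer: $-25604$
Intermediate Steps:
$- 148 \left(109 + l{\left(8 \right)}\right) = - 148 \left(109 + 8^{2}\right) = - 148 \left(109 + 64\right) = \left(-148\right) 173 = -25604$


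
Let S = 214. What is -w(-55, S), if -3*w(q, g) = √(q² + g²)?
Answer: √48821/3 ≈ 73.652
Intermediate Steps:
w(q, g) = -√(g² + q²)/3 (w(q, g) = -√(q² + g²)/3 = -√(g² + q²)/3)
-w(-55, S) = -(-1)*√(214² + (-55)²)/3 = -(-1)*√(45796 + 3025)/3 = -(-1)*√48821/3 = √48821/3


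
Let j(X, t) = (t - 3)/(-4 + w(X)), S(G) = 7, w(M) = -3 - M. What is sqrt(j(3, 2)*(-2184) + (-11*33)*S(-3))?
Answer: 3*I*sqrt(7665)/5 ≈ 52.53*I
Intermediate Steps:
j(X, t) = (-3 + t)/(-7 - X) (j(X, t) = (t - 3)/(-4 + (-3 - X)) = (-3 + t)/(-7 - X))
sqrt(j(3, 2)*(-2184) + (-11*33)*S(-3)) = sqrt(((3 - 1*2)/(7 + 3))*(-2184) - 11*33*7) = sqrt(((3 - 2)/10)*(-2184) - 363*7) = sqrt(((1/10)*1)*(-2184) - 2541) = sqrt((1/10)*(-2184) - 2541) = sqrt(-1092/5 - 2541) = sqrt(-13797/5) = 3*I*sqrt(7665)/5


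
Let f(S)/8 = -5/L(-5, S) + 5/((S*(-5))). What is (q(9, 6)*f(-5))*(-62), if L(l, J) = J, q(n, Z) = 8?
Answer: -23808/5 ≈ -4761.6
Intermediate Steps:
f(S) = -48/S (f(S) = 8*(-5/S + 5/((S*(-5)))) = 8*(-5/S + 5/((-5*S))) = 8*(-5/S + 5*(-1/(5*S))) = 8*(-5/S - 1/S) = 8*(-6/S) = -48/S)
(q(9, 6)*f(-5))*(-62) = (8*(-48/(-5)))*(-62) = (8*(-48*(-⅕)))*(-62) = (8*(48/5))*(-62) = (384/5)*(-62) = -23808/5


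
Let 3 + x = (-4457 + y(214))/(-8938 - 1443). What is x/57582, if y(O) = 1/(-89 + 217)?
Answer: -1138603/25504372992 ≈ -4.4643e-5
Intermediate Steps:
y(O) = 1/128
x = -3415809/1328768 (x = -3 + (-4457 + 1/128)/(-8938 - 1443) = -3 - 570495/128/(-10381) = -3 - 570495/128*(-1/10381) = -3 + 570495/1328768 = -3415809/1328768 ≈ -2.5707)
x/57582 = -3415809/1328768/57582 = -3415809/1328768*1/57582 = -1138603/25504372992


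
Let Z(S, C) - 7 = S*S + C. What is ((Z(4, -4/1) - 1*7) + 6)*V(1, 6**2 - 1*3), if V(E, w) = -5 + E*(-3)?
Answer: -144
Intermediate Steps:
Z(S, C) = 7 + C + S**2 (Z(S, C) = 7 + (S*S + C) = 7 + (S**2 + C) = 7 + (C + S**2) = 7 + C + S**2)
V(E, w) = -5 - 3*E
((Z(4, -4/1) - 1*7) + 6)*V(1, 6**2 - 1*3) = (((7 - 4/1 + 4**2) - 1*7) + 6)*(-5 - 3*1) = (((7 - 4*1 + 16) - 7) + 6)*(-5 - 3) = (((7 - 4 + 16) - 7) + 6)*(-8) = ((19 - 7) + 6)*(-8) = (12 + 6)*(-8) = 18*(-8) = -144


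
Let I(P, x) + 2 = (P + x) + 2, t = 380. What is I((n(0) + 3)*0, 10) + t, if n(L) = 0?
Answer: 390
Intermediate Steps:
I(P, x) = P + x (I(P, x) = -2 + ((P + x) + 2) = -2 + (2 + P + x) = P + x)
I((n(0) + 3)*0, 10) + t = ((0 + 3)*0 + 10) + 380 = (3*0 + 10) + 380 = (0 + 10) + 380 = 10 + 380 = 390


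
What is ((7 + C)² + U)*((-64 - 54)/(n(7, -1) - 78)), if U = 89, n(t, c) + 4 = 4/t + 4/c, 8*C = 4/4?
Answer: 3694285/19136 ≈ 193.05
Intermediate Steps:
C = ⅛ (C = (4/4)/8 = (4*(¼))/8 = (⅛)*1 = ⅛ ≈ 0.12500)
n(t, c) = -4 + 4/c + 4/t (n(t, c) = -4 + (4/t + 4/c) = -4 + (4/c + 4/t) = -4 + 4/c + 4/t)
((7 + C)² + U)*((-64 - 54)/(n(7, -1) - 78)) = ((7 + ⅛)² + 89)*((-64 - 54)/((-4 + 4/(-1) + 4/7) - 78)) = ((57/8)² + 89)*(-118/((-4 + 4*(-1) + 4*(⅐)) - 78)) = (3249/64 + 89)*(-118/((-4 - 4 + 4/7) - 78)) = 8945*(-118/(-52/7 - 78))/64 = 8945*(-118/(-598/7))/64 = 8945*(-118*(-7/598))/64 = (8945/64)*(413/299) = 3694285/19136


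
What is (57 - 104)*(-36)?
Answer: 1692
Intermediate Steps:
(57 - 104)*(-36) = -47*(-36) = 1692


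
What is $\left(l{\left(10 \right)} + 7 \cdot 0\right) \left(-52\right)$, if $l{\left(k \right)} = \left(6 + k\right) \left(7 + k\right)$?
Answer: $-14144$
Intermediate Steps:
$\left(l{\left(10 \right)} + 7 \cdot 0\right) \left(-52\right) = \left(\left(42 + 10^{2} + 13 \cdot 10\right) + 7 \cdot 0\right) \left(-52\right) = \left(\left(42 + 100 + 130\right) + 0\right) \left(-52\right) = \left(272 + 0\right) \left(-52\right) = 272 \left(-52\right) = -14144$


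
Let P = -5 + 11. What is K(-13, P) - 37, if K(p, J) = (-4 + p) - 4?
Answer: -58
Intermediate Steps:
P = 6
K(p, J) = -8 + p
K(-13, P) - 37 = (-8 - 13) - 37 = -21 - 37 = -58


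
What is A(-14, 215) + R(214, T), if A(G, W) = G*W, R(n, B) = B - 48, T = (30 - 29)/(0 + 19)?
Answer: -58101/19 ≈ -3057.9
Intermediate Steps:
T = 1/19 ≈ 0.052632
R(n, B) = -48 + B
A(-14, 215) + R(214, T) = -14*215 + (-48 + 1/19) = -3010 - 911/19 = -58101/19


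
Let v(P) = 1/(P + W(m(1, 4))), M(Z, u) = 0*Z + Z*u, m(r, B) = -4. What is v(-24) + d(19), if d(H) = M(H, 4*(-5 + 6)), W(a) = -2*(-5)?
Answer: 1063/14 ≈ 75.929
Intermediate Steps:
W(a) = 10
M(Z, u) = Z*u (M(Z, u) = 0 + Z*u = Z*u)
v(P) = 1/(10 + P) (v(P) = 1/(P + 10) = 1/(10 + P))
d(H) = 4*H (d(H) = H*(4*(-5 + 6)) = H*(4*1) = H*4 = 4*H)
v(-24) + d(19) = 1/(10 - 24) + 4*19 = 1/(-14) + 76 = -1/14 + 76 = 1063/14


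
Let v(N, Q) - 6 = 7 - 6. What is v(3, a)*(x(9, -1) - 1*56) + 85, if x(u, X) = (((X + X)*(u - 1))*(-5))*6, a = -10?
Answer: 3053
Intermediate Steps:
x(u, X) = -60*X*(-1 + u) (x(u, X) = (((2*X)*(-1 + u))*(-5))*6 = ((2*X*(-1 + u))*(-5))*6 = -10*X*(-1 + u)*6 = -60*X*(-1 + u))
v(N, Q) = 7 (v(N, Q) = 6 + (7 - 6) = 6 + 1 = 7)
v(3, a)*(x(9, -1) - 1*56) + 85 = 7*(60*(-1)*(1 - 1*9) - 1*56) + 85 = 7*(60*(-1)*(1 - 9) - 56) + 85 = 7*(60*(-1)*(-8) - 56) + 85 = 7*(480 - 56) + 85 = 7*424 + 85 = 2968 + 85 = 3053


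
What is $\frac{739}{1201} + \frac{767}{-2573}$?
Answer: $\frac{980280}{3090173} \approx 0.31722$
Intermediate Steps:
$\frac{739}{1201} + \frac{767}{-2573} = 739 \cdot \frac{1}{1201} + 767 \left(- \frac{1}{2573}\right) = \frac{739}{1201} - \frac{767}{2573} = \frac{980280}{3090173}$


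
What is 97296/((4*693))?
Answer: 8108/231 ≈ 35.100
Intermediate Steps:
97296/((4*693)) = 97296/2772 = 97296*(1/2772) = 8108/231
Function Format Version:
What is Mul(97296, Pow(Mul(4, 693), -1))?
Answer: Rational(8108, 231) ≈ 35.100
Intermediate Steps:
Mul(97296, Pow(Mul(4, 693), -1)) = Mul(97296, Pow(2772, -1)) = Mul(97296, Rational(1, 2772)) = Rational(8108, 231)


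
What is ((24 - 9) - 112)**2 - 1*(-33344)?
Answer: 42753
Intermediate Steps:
((24 - 9) - 112)**2 - 1*(-33344) = (15 - 112)**2 + 33344 = (-97)**2 + 33344 = 9409 + 33344 = 42753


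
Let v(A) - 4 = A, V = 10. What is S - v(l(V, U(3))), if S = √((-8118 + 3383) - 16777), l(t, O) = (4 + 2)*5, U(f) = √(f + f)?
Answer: -34 + 2*I*√5378 ≈ -34.0 + 146.67*I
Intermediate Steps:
U(f) = √2*√f (U(f) = √(2*f) = √2*√f)
l(t, O) = 30 (l(t, O) = 6*5 = 30)
v(A) = 4 + A
S = 2*I*√5378 (S = √(-4735 - 16777) = √(-21512) = 2*I*√5378 ≈ 146.67*I)
S - v(l(V, U(3))) = 2*I*√5378 - (4 + 30) = 2*I*√5378 - 1*34 = 2*I*√5378 - 34 = -34 + 2*I*√5378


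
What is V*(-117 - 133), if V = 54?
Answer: -13500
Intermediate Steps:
V*(-117 - 133) = 54*(-117 - 133) = 54*(-250) = -13500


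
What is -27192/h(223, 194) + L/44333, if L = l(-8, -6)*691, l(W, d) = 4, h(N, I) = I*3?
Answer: -200649048/4300301 ≈ -46.659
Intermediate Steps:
h(N, I) = 3*I
L = 2764 (L = 4*691 = 2764)
-27192/h(223, 194) + L/44333 = -27192/(3*194) + 2764/44333 = -27192/582 + 2764*(1/44333) = -27192*1/582 + 2764/44333 = -4532/97 + 2764/44333 = -200649048/4300301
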